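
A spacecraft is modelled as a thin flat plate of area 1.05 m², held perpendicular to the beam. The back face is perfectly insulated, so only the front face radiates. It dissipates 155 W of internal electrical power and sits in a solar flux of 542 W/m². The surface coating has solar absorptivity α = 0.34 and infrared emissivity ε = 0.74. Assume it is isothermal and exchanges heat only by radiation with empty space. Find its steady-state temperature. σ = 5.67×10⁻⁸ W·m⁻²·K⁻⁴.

T ≈ 298 K

At steady state, absorbed solar power + internal power = radiated power.
Absorbed: α·S·A_cross = 0.34·542·1.050 = 193.5 W (cross-section A).
Total input = 193.5 + 155 = 348.5 W.
Radiated: εσ·A_surf·T⁴ with A_surf = A = 1.050 m².
T⁴ = 348.5/(0.74·5.67×10⁻⁸·1.050) = 7.910×10⁹ K⁴.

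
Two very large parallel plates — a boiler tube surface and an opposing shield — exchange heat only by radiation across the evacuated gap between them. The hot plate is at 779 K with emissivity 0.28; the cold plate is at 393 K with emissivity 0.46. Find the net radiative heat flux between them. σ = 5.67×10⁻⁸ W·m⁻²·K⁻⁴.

q ≈ 4120 W/m²

For two infinite grey parallel plates, q = σ(T₁⁴ − T₂⁴)/(1/ε₁ + 1/ε₂ − 1).
T₁⁴ − T₂⁴ = 3.683×10¹¹ − 2.385×10¹⁰ = 3.444×10¹¹ K⁴.
1/ε₁ + 1/ε₂ − 1 = 3.571 + 2.174 − 1 = 4.745.
q = 5.67×10⁻⁸ × 3.444×10¹¹ / 4.745.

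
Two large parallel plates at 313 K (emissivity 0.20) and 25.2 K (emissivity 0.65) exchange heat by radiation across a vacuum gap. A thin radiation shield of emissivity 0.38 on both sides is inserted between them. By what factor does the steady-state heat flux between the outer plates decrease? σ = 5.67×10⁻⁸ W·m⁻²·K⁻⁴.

factor ≈ 1.77

Without shield: q₀ = σΔ(T⁴)/(1/ε₁+1/ε₂−1) with denominator 5.538.
With shield the two gaps are in series; the resistances add: (1/ε₁+1/ε_s−1)+(1/ε_s+1/ε₂−1) = 6.632+3.170 = 9.802.
Heat-flux ratio q₀/q = 9.802/5.538.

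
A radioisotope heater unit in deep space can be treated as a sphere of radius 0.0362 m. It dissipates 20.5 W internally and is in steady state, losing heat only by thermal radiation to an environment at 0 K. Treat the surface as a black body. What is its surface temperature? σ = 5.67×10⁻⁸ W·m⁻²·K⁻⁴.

Steady state: internal power = radiated power, P = εσA T⁴.
Radiating area A = 4πr² = 0.01647 m².
T⁴ = P/(εσA) = 20.5/(1.0·5.67×10⁻⁸·0.01647) = 2.196×10¹⁰ K⁴.
T = (2.196×10¹⁰)^(1/4).

T ≈ 385 K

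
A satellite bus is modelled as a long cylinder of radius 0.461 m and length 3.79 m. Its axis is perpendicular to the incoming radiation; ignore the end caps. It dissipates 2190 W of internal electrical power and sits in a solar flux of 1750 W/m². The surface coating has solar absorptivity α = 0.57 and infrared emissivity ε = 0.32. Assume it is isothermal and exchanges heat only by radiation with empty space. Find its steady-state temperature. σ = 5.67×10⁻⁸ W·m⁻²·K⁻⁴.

At steady state, absorbed solar power + internal power = radiated power.
Absorbed: α·S·A_cross = 0.57·1750·3.494 = 3486 W (cross-section 2rL).
Total input = 3486 + 2190 = 5676 W.
Radiated: εσ·A_surf·T⁴ with A_surf = 2πrL = 10.98 m².
T⁴ = 5676/(0.32·5.67×10⁻⁸·10.98) = 2.849×10¹⁰ K⁴.

T ≈ 411 K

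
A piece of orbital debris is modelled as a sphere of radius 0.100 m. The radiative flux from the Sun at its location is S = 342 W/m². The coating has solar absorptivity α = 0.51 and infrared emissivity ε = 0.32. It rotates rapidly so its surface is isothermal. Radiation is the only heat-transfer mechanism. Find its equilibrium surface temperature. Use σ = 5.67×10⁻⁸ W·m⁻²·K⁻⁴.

T ≈ 221 K

At equilibrium, absorbed power = emitted power.
Absorbing cross-section = πr² = 0.03142 m²; emitting surface = 4πr² = 0.1257 m² (ratio 4).
αS·A_cross = εσ·A_surf·T⁴  ⇒  T⁴ = αS/(ε·4σ).
T⁴ = 0.510·342/(0.32·4·5.67×10⁻⁸) = 2.403×10⁹ K⁴.
T = (2.403×10⁹)^(1/4).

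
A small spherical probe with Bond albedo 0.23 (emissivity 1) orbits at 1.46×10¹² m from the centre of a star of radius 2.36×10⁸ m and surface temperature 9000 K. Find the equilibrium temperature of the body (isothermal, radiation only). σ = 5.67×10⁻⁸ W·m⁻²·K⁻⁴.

T ≈ 75.8 K

The star's surface emits σT_*⁴; at distance d the flux is S = σT_*⁴(R_*/d)².
S = 5.67×10⁻⁸·(9000)⁴·(2.36×10⁸/1.46×10¹²)² = 9.720 W/m².
For an isothermal sphere T⁴ = (1−a)S/(4σ) = 3.300×10⁷ K⁴.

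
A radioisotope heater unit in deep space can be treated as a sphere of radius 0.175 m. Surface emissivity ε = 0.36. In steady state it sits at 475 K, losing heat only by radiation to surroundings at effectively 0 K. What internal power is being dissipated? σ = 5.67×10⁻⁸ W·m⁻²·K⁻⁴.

Steady state: P = εσA T⁴.
A = 4πr² = 0.3848 m²; T⁴ = (475)⁴ = 5.091×10¹⁰ K⁴.
P = 0.36 × 5.67×10⁻⁸ × 0.3848 × 5.091×10¹⁰.

P ≈ 400 W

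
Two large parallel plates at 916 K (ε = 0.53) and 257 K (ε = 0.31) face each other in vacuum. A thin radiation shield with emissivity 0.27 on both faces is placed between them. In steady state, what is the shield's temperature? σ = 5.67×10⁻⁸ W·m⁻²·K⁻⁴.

T_s ≈ 795 K

In steady state the net flux on the hot side equals that on the cold side.
σ(T₁⁴−T_s⁴)/D₁ = σ(T_s⁴−T₂⁴)/D₂, with D₁ = 1/ε₁+1/ε_s−1 = 4.590, D₂ = 1/ε_s+1/ε₂−1 = 5.930.
Solve for T_s⁴: T_s⁴ = (D₂·T₁⁴ + D₁·T₂⁴)/(D₁+D₂) = 3.987×10¹¹ K⁴.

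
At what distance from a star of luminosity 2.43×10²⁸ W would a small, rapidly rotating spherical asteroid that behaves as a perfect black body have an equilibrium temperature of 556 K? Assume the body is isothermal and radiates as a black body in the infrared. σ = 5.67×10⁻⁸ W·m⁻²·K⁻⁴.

d ≈ 2.99×10¹¹ m

For an isothermal black-emitting sphere, (1−a)S·πr² = σ·4πr²·T⁴ ⇒ S = 4σT⁴/(1−a).
S = 4·5.67×10⁻⁸·(556)⁴/1.00 = 21670 W/m².
Flux falls as S = L/(4πd²), so d = √(L/(4πS)) = √(2.43×10²⁸/(4π·21670)).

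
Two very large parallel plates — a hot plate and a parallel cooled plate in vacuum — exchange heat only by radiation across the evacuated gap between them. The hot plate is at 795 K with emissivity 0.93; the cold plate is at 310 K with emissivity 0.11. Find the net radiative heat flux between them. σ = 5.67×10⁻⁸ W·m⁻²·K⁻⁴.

q ≈ 2410 W/m²

For two infinite grey parallel plates, q = σ(T₁⁴ − T₂⁴)/(1/ε₁ + 1/ε₂ − 1).
T₁⁴ − T₂⁴ = 3.995×10¹¹ − 9.235×10⁹ = 3.902×10¹¹ K⁴.
1/ε₁ + 1/ε₂ − 1 = 1.075 + 9.091 − 1 = 9.166.
q = 5.67×10⁻⁸ × 3.902×10¹¹ / 9.166.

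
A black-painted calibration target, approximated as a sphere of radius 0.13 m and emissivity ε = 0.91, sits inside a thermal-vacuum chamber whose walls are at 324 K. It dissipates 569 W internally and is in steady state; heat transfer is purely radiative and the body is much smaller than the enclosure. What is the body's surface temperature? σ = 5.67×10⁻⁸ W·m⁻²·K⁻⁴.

T ≈ 501 K

For a small grey body in a large enclosure, net radiated power = εσA(T⁴ − T_w⁴).
Steady state: P = εσA(T⁴ − T_w⁴) with A = 4πr² = 0.2124 m².
T⁴ = P/(εσA) + T_w⁴ = 569/(0.91·5.67×10⁻⁸·0.2124) + (324)⁴
    = 5.193×10¹⁰ + 1.102×10¹⁰ = 6.295×10¹⁰ K⁴.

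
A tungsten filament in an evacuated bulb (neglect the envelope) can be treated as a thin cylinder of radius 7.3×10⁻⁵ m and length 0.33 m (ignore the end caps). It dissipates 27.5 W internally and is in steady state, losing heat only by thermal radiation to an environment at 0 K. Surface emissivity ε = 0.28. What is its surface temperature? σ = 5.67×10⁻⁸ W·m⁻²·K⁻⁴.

Steady state: internal power = radiated power, P = εσA T⁴.
Radiating area A = 2πrL = 1.514×10⁻⁴ m².
T⁴ = P/(εσA) = 27.5/(0.28·5.67×10⁻⁸·1.514×10⁻⁴) = 1.144×10¹³ K⁴.
T = (1.144×10¹³)^(1/4).

T ≈ 1840 K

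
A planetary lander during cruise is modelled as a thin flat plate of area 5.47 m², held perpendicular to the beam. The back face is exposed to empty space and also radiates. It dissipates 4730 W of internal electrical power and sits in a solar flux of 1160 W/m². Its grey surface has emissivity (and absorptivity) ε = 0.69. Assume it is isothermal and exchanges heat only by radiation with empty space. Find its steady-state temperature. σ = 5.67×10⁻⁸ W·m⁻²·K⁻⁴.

T ≈ 382 K

At steady state, absorbed solar power + internal power = radiated power.
Absorbed: α·S·A_cross = 0.69·1160·5.470 = 4378 W (cross-section A).
Total input = 4378 + 4730 = 9108 W.
Radiated: εσ·A_surf·T⁴ with A_surf = 2A = 10.94 m².
T⁴ = 9108/(0.69·5.67×10⁻⁸·10.94) = 2.128×10¹⁰ K⁴.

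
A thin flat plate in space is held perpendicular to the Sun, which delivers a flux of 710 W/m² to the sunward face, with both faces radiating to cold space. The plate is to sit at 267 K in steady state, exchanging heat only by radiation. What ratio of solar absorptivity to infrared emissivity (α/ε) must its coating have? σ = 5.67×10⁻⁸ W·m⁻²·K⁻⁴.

Balance: αS·A = εσ·2A·T⁴ ⇒ α/ε = 2σT⁴/S.
α/ε = 2·5.67×10⁻⁸·(267)⁴/710 = 2·5.67×10⁻⁸·5.082×10⁹/710.

α/ε ≈ 0.812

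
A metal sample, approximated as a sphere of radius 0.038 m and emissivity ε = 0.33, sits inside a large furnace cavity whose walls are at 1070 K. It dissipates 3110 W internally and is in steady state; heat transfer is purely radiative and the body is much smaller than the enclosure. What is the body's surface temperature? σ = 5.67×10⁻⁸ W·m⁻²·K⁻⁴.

For a small grey body in a large enclosure, net radiated power = εσA(T⁴ − T_w⁴).
Steady state: P = εσA(T⁴ − T_w⁴) with A = 4πr² = 0.01815 m².
T⁴ = P/(εσA) + T_w⁴ = 3110/(0.33·5.67×10⁻⁸·0.01815) + (1070)⁴
    = 9.160×10¹² + 1.311×10¹² = 1.047×10¹³ K⁴.

T ≈ 1800 K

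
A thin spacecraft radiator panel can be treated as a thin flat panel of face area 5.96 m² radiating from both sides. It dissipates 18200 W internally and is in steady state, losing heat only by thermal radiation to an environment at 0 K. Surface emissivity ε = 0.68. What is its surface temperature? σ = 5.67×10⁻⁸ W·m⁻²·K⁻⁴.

T ≈ 446 K

Steady state: internal power = radiated power, P = εσA T⁴.
Radiating area A = 2·5.96 = 11.92 m².
T⁴ = P/(εσA) = 18200/(0.68·5.67×10⁻⁸·11.92) = 3.960×10¹⁰ K⁴.
T = (3.960×10¹⁰)^(1/4).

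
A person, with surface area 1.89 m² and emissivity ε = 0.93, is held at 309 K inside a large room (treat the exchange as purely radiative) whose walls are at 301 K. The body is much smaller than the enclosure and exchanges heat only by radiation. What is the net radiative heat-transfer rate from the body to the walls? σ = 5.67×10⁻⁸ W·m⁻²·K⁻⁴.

For a small grey body in a large enclosure: P_net = εσA(T_body⁴ − T_wall⁴).
A = 1.89 m²; T_body⁴ − T_wall⁴ = 9.117×10⁹ − 8.209×10⁹ = 9.081×10⁸ K⁴.
|P_net| = 0.93·5.67×10⁻⁸·1.890·9.081×10⁸.

P_net ≈ 90.5 W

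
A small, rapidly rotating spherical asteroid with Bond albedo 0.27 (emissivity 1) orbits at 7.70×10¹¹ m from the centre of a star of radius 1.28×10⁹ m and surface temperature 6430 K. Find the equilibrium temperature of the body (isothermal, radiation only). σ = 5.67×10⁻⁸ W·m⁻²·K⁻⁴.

The star's surface emits σT_*⁴; at distance d the flux is S = σT_*⁴(R_*/d)².
S = 5.67×10⁻⁸·(6430)⁴·(1.28×10⁹/7.70×10¹¹)² = 267.8 W/m².
For an isothermal sphere T⁴ = (1−a)S/(4σ) = 8.621×10⁸ K⁴.

T ≈ 171 K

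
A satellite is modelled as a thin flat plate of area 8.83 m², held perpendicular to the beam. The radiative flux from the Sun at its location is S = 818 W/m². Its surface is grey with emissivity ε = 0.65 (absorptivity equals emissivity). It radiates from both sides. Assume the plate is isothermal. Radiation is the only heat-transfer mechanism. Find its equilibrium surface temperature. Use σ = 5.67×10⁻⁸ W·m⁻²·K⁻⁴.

T ≈ 291 K

At equilibrium, absorbed power = emitted power.
Absorbing cross-section = A = 8.830 m²; emitting surface = 2A = 17.66 m² (ratio 2).
εS·A_cross = εσ·A_surf·T⁴  ⇒  T⁴ = S/(2σ)   (ε cancels).
T⁴ = 818/(2·5.67×10⁻⁸) = 7.213×10⁹ K⁴.
T = (7.213×10⁹)^(1/4).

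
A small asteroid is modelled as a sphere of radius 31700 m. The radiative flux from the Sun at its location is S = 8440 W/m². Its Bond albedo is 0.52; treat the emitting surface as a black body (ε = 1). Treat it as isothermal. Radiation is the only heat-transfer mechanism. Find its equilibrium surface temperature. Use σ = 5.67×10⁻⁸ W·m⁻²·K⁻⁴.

T ≈ 366 K

At equilibrium, absorbed power = emitted power.
Absorbing cross-section = πr² = 3.157×10⁹ m²; emitting surface = 4πr² = 1.263×10¹⁰ m² (ratio 4).
(1−a)S·A_cross = εσ·A_surf·T⁴  ⇒  T⁴ = (1−a)S/(4σ).
T⁴ = 0.480·8440/(4·5.67×10⁻⁸) = 1.786×10¹⁰ K⁴.
T = (1.786×10¹⁰)^(1/4).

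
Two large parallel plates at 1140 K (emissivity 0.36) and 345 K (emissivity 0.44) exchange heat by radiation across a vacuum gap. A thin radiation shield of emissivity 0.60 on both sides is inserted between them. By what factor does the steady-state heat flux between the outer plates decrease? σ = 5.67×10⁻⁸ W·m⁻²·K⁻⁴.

factor ≈ 1.58

Without shield: q₀ = σΔ(T⁴)/(1/ε₁+1/ε₂−1) with denominator 4.051.
With shield the two gaps are in series; the resistances add: (1/ε₁+1/ε_s−1)+(1/ε_s+1/ε₂−1) = 3.444+2.939 = 6.384.
Heat-flux ratio q₀/q = 6.384/4.051.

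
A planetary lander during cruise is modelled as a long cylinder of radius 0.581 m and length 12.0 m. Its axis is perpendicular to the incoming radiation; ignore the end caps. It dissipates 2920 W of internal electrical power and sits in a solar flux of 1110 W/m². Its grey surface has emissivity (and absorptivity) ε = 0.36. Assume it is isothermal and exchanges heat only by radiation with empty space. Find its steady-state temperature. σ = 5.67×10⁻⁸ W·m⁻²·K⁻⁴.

T ≈ 312 K

At steady state, absorbed solar power + internal power = radiated power.
Absorbed: α·S·A_cross = 0.36·1110·13.94 = 5572 W (cross-section 2rL).
Total input = 5572 + 2920 = 8492 W.
Radiated: εσ·A_surf·T⁴ with A_surf = 2πrL = 43.81 m².
T⁴ = 8492/(0.36·5.67×10⁻⁸·43.81) = 9.497×10⁹ K⁴.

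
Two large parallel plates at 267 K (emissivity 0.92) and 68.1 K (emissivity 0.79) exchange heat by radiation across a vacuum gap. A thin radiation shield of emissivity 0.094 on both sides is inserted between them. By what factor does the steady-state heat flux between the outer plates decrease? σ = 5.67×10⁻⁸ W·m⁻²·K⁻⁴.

Without shield: q₀ = σΔ(T⁴)/(1/ε₁+1/ε₂−1) with denominator 1.353.
With shield the two gaps are in series; the resistances add: (1/ε₁+1/ε_s−1)+(1/ε_s+1/ε₂−1) = 10.73+10.90 = 21.63.
Heat-flux ratio q₀/q = 21.63/1.353.

factor ≈ 16.0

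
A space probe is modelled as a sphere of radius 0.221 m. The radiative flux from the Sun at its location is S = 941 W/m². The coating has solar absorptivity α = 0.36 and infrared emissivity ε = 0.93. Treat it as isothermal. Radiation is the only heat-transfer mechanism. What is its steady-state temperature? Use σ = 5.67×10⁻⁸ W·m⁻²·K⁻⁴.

At equilibrium, absorbed power = emitted power.
Absorbing cross-section = πr² = 0.1534 m²; emitting surface = 4πr² = 0.6138 m² (ratio 4).
αS·A_cross = εσ·A_surf·T⁴  ⇒  T⁴ = αS/(ε·4σ).
T⁴ = 0.360·941/(0.93·4·5.67×10⁻⁸) = 1.606×10⁹ K⁴.
T = (1.606×10⁹)^(1/4).

T ≈ 200 K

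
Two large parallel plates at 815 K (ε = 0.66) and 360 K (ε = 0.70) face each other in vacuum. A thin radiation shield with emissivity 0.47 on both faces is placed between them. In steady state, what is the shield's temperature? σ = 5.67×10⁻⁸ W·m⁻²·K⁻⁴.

In steady state the net flux on the hot side equals that on the cold side.
σ(T₁⁴−T_s⁴)/D₁ = σ(T_s⁴−T₂⁴)/D₂, with D₁ = 1/ε₁+1/ε_s−1 = 2.643, D₂ = 1/ε_s+1/ε₂−1 = 2.556.
Solve for T_s⁴: T_s⁴ = (D₂·T₁⁴ + D₁·T₂⁴)/(D₁+D₂) = 2.255×10¹¹ K⁴.

T_s ≈ 689 K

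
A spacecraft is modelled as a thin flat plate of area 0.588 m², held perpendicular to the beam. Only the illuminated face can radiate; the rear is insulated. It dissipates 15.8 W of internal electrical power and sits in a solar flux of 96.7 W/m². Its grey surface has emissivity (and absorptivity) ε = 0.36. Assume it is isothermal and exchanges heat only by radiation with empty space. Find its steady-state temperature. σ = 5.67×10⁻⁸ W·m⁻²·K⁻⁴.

At steady state, absorbed solar power + internal power = radiated power.
Absorbed: α·S·A_cross = 0.36·96.7·0.5880 = 20.47 W (cross-section A).
Total input = 20.47 + 15.8 = 36.27 W.
Radiated: εσ·A_surf·T⁴ with A_surf = A = 0.5880 m².
T⁴ = 36.27/(0.36·5.67×10⁻⁸·0.5880) = 3.022×10⁹ K⁴.

T ≈ 234 K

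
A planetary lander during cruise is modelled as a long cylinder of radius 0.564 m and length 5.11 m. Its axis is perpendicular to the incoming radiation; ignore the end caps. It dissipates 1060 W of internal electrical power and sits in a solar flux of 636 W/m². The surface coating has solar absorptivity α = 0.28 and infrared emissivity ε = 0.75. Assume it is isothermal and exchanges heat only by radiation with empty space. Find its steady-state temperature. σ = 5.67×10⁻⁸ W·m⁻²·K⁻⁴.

T ≈ 228 K

At steady state, absorbed solar power + internal power = radiated power.
Absorbed: α·S·A_cross = 0.28·636·5.764 = 1026 W (cross-section 2rL).
Total input = 1026 + 1060 = 2086 W.
Radiated: εσ·A_surf·T⁴ with A_surf = 2πrL = 18.11 m².
T⁴ = 2086/(0.75·5.67×10⁻⁸·18.11) = 2.709×10⁹ K⁴.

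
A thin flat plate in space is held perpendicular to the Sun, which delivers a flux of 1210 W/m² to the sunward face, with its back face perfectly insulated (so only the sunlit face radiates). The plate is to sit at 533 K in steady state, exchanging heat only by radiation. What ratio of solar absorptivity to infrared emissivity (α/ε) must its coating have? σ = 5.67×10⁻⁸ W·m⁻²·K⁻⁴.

α/ε ≈ 3.78

Balance: αS·A = εσ·1A·T⁴ ⇒ α/ε = σT⁴/S.
α/ε = 5.67×10⁻⁸·(533)⁴/1210 = 5.67×10⁻⁸·8.071×10¹⁰/1210.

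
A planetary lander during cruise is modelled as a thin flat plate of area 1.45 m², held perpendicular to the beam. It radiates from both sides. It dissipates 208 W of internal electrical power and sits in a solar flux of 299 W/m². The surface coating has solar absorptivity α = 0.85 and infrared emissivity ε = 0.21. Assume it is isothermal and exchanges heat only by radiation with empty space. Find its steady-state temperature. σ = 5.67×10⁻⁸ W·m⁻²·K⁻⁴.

At steady state, absorbed solar power + internal power = radiated power.
Absorbed: α·S·A_cross = 0.85·299·1.450 = 368.5 W (cross-section A).
Total input = 368.5 + 208 = 576.5 W.
Radiated: εσ·A_surf·T⁴ with A_surf = 2A = 2.900 m².
T⁴ = 576.5/(0.21·5.67×10⁻⁸·2.900) = 1.670×10¹⁰ K⁴.

T ≈ 359 K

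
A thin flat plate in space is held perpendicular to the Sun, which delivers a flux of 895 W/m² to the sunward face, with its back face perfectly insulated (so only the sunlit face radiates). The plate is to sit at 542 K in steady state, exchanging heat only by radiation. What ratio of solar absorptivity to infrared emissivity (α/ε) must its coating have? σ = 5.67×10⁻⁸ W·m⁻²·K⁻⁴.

α/ε ≈ 5.47

Balance: αS·A = εσ·1A·T⁴ ⇒ α/ε = σT⁴/S.
α/ε = 5.67×10⁻⁸·(542)⁴/895 = 5.67×10⁻⁸·8.630×10¹⁰/895.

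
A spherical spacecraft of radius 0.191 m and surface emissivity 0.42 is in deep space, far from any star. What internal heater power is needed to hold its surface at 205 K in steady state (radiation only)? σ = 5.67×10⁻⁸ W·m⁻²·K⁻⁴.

P ≈ 19.3 W

P = εσ·4πr²·T⁴.
4πr² = 0.4584 m²; T⁴ = 1.766×10⁹ K⁴.
P = 0.42·5.67×10⁻⁸·0.4584·1.766×10⁹.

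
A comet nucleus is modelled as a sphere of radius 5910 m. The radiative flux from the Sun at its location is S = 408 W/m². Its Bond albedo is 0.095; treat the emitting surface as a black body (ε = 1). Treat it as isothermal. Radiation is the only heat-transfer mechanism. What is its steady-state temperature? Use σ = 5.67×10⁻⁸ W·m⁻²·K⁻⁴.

At equilibrium, absorbed power = emitted power.
Absorbing cross-section = πr² = 1.097×10⁸ m²; emitting surface = 4πr² = 4.389×10⁸ m² (ratio 4).
(1−a)S·A_cross = εσ·A_surf·T⁴  ⇒  T⁴ = (1−a)S/(4σ).
T⁴ = 0.905·408/(4·5.67×10⁻⁸) = 1.628×10⁹ K⁴.
T = (1.628×10⁹)^(1/4).

T ≈ 201 K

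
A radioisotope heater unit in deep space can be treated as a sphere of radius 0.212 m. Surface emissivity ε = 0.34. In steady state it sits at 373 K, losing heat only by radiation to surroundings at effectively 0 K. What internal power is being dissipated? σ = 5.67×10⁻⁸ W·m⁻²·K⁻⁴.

Steady state: P = εσA T⁴.
A = 4πr² = 0.5648 m²; T⁴ = (373)⁴ = 1.936×10¹⁰ K⁴.
P = 0.34 × 5.67×10⁻⁸ × 0.5648 × 1.936×10¹⁰.

P ≈ 211 W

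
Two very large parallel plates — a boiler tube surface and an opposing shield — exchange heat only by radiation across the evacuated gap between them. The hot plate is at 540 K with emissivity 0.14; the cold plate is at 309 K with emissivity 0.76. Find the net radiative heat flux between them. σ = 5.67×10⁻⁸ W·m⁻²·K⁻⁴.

q ≈ 577 W/m²

For two infinite grey parallel plates, q = σ(T₁⁴ − T₂⁴)/(1/ε₁ + 1/ε₂ − 1).
T₁⁴ − T₂⁴ = 8.503×10¹⁰ − 9.117×10⁹ = 7.591×10¹⁰ K⁴.
1/ε₁ + 1/ε₂ − 1 = 7.143 + 1.316 − 1 = 7.459.
q = 5.67×10⁻⁸ × 7.591×10¹⁰ / 7.459.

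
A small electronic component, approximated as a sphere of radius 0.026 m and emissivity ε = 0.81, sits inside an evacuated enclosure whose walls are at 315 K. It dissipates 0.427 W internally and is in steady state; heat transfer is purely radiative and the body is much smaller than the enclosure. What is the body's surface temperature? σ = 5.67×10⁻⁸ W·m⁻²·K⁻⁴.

For a small grey body in a large enclosure, net radiated power = εσA(T⁴ − T_w⁴).
Steady state: P = εσA(T⁴ − T_w⁴) with A = 4πr² = 0.008495 m².
T⁴ = P/(εσA) + T_w⁴ = 0.427/(0.81·5.67×10⁻⁸·0.008495) + (315)⁴
    = 1.094×10⁹ + 9.846×10⁹ = 1.094×10¹⁰ K⁴.

T ≈ 323 K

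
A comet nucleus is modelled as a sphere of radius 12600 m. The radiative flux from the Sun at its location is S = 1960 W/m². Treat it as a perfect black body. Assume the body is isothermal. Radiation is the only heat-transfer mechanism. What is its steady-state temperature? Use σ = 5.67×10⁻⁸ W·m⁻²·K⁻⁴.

At equilibrium, absorbed power = emitted power.
Absorbing cross-section = πr² = 4.988×10⁸ m²; emitting surface = 4πr² = 1.995×10⁹ m² (ratio 4).
S·A_cross = εσ·A_surf·T⁴  ⇒  T⁴ = S/(4σ).
T⁴ = 1.00·1960/(4·5.67×10⁻⁸) = 8.642×10⁹ K⁴.
T = (8.642×10⁹)^(1/4).

T ≈ 305 K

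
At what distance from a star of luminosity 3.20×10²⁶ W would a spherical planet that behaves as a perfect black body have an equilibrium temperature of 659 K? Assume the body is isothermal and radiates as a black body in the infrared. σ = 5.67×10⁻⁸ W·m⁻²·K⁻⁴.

For an isothermal black-emitting sphere, (1−a)S·πr² = σ·4πr²·T⁴ ⇒ S = 4σT⁴/(1−a).
S = 4·5.67×10⁻⁸·(659)⁴/1.00 = 42770 W/m².
Flux falls as S = L/(4πd²), so d = √(L/(4πS)) = √(3.20×10²⁶/(4π·42770)).

d ≈ 2.44×10¹⁰ m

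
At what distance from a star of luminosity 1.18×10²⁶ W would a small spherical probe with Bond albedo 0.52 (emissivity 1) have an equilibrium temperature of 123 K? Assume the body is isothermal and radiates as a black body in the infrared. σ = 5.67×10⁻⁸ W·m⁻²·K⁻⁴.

For an isothermal black-emitting sphere, (1−a)S·πr² = σ·4πr²·T⁴ ⇒ S = 4σT⁴/(1−a).
S = 4·5.67×10⁻⁸·(123)⁴/0.480 = 108.1 W/m².
Flux falls as S = L/(4πd²), so d = √(L/(4πS)) = √(1.18×10²⁶/(4π·108.1)).

d ≈ 2.95×10¹¹ m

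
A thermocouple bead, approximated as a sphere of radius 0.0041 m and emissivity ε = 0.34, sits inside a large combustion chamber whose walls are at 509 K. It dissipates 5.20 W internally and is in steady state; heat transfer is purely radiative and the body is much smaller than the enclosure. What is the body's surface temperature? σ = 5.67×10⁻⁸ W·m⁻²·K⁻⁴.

For a small grey body in a large enclosure, net radiated power = εσA(T⁴ − T_w⁴).
Steady state: P = εσA(T⁴ − T_w⁴) with A = 4πr² = 2.112×10⁻⁴ m².
T⁴ = P/(εσA) + T_w⁴ = 5.20/(0.34·5.67×10⁻⁸·2.112×10⁻⁴) + (509)⁴
    = 1.277×10¹² + 6.712×10¹⁰ = 1.344×10¹² K⁴.

T ≈ 1080 K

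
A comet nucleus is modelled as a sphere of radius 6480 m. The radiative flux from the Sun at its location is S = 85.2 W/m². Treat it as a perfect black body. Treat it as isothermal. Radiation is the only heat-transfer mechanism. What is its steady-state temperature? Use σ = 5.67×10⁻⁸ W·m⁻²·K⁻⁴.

T ≈ 139 K

At equilibrium, absorbed power = emitted power.
Absorbing cross-section = πr² = 1.319×10⁸ m²; emitting surface = 4πr² = 5.277×10⁸ m² (ratio 4).
S·A_cross = εσ·A_surf·T⁴  ⇒  T⁴ = S/(4σ).
T⁴ = 1.00·85.2/(4·5.67×10⁻⁸) = 3.757×10⁸ K⁴.
T = (3.757×10⁸)^(1/4).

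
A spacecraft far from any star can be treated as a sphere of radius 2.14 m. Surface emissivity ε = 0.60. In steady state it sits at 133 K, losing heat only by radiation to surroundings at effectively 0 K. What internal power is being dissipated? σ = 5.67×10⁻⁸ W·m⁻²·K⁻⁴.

P ≈ 613 W

Steady state: P = εσA T⁴.
A = 4πr² = 57.55 m²; T⁴ = (133)⁴ = 3.129×10⁸ K⁴.
P = 0.60 × 5.67×10⁻⁸ × 57.55 × 3.129×10⁸.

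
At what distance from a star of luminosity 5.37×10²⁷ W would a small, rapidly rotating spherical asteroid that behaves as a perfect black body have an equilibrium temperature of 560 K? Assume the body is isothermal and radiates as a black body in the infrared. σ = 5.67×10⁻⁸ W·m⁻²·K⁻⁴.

d ≈ 1.38×10¹¹ m

For an isothermal black-emitting sphere, (1−a)S·πr² = σ·4πr²·T⁴ ⇒ S = 4σT⁴/(1−a).
S = 4·5.67×10⁻⁸·(560)⁴/1.00 = 22300 W/m².
Flux falls as S = L/(4πd²), so d = √(L/(4πS)) = √(5.37×10²⁷/(4π·22300)).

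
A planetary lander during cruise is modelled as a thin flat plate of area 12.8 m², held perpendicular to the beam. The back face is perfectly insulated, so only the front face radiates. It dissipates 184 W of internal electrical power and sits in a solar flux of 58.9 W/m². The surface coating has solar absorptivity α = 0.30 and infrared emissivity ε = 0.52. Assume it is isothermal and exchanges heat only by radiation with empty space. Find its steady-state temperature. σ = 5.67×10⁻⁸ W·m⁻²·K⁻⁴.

At steady state, absorbed solar power + internal power = radiated power.
Absorbed: α·S·A_cross = 0.30·58.9·12.80 = 226.2 W (cross-section A).
Total input = 226.2 + 184 = 410.2 W.
Radiated: εσ·A_surf·T⁴ with A_surf = A = 12.80 m².
T⁴ = 410.2/(0.52·5.67×10⁻⁸·12.80) = 1.087×10⁹ K⁴.

T ≈ 182 K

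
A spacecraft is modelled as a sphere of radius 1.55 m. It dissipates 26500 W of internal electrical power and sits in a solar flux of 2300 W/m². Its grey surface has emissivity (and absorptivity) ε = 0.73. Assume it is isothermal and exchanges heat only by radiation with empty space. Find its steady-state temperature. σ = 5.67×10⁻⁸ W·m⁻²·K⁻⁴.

At steady state, absorbed solar power + internal power = radiated power.
Absorbed: α·S·A_cross = 0.73·2300·7.548 = 12670 W (cross-section πr²).
Total input = 12670 + 26500 = 39170 W.
Radiated: εσ·A_surf·T⁴ with A_surf = 4πr² = 30.19 m².
T⁴ = 39170/(0.73·5.67×10⁻⁸·30.19) = 3.135×10¹⁰ K⁴.

T ≈ 421 K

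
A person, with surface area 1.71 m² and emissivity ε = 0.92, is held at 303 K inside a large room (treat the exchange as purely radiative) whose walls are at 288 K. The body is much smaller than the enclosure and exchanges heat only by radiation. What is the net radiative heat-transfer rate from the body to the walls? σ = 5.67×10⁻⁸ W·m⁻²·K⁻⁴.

For a small grey body in a large enclosure: P_net = εσA(T_body⁴ − T_wall⁴).
A = 1.71 m²; T_body⁴ − T_wall⁴ = 8.429×10⁹ − 6.880×10⁹ = 1.549×10⁹ K⁴.
|P_net| = 0.92·5.67×10⁻⁸·1.710·1.549×10⁹.

P_net ≈ 138 W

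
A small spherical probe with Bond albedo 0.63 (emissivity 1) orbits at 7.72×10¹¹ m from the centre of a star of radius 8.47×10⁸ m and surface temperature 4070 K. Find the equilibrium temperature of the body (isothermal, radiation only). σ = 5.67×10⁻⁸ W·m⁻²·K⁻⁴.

T ≈ 74.3 K

The star's surface emits σT_*⁴; at distance d the flux is S = σT_*⁴(R_*/d)².
S = 5.67×10⁻⁸·(4070)⁴·(8.47×10⁸/7.72×10¹¹)² = 18.73 W/m².
For an isothermal sphere T⁴ = (1−a)S/(4σ) = 3.055×10⁷ K⁴.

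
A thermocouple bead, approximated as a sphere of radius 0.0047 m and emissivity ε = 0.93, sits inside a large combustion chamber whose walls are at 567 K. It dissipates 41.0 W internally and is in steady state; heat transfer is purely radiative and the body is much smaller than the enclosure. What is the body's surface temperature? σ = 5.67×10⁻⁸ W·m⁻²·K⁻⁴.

T ≈ 1310 K

For a small grey body in a large enclosure, net radiated power = εσA(T⁴ − T_w⁴).
Steady state: P = εσA(T⁴ − T_w⁴) with A = 4πr² = 2.776×10⁻⁴ m².
T⁴ = P/(εσA) + T_w⁴ = 41.0/(0.93·5.67×10⁻⁸·2.776×10⁻⁴) + (567)⁴
    = 2.801×10¹² + 1.034×10¹¹ = 2.904×10¹² K⁴.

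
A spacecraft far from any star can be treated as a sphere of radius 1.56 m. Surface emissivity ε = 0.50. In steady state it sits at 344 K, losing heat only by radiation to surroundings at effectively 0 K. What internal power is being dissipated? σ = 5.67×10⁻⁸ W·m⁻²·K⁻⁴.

P ≈ 12100 W

Steady state: P = εσA T⁴.
A = 4πr² = 30.58 m²; T⁴ = (344)⁴ = 1.400×10¹⁰ K⁴.
P = 0.50 × 5.67×10⁻⁸ × 30.58 × 1.400×10¹⁰.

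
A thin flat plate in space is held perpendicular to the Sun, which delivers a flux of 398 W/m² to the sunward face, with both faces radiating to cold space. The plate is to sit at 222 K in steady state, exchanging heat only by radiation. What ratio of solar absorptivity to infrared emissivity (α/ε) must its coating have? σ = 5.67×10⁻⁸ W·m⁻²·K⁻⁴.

Balance: αS·A = εσ·2A·T⁴ ⇒ α/ε = 2σT⁴/S.
α/ε = 2·5.67×10⁻⁸·(222)⁴/398 = 2·5.67×10⁻⁸·2.429×10⁹/398.

α/ε ≈ 0.692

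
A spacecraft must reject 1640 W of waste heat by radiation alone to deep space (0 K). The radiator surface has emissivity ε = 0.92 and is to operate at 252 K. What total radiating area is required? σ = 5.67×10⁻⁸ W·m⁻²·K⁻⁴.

P = εσA T⁴ ⇒ A = P/(εσT⁴).
T⁴ = 4.033×10⁹ K⁴.
A = 1640/(0.92 × 5.67×10⁻⁸ × 4.033×10⁹).

A ≈ 7.80 m²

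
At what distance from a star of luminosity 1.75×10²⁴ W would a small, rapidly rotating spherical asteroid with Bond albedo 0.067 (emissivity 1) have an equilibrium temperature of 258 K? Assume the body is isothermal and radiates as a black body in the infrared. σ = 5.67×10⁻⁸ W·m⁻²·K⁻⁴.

d ≈ 1.14×10¹⁰ m

For an isothermal black-emitting sphere, (1−a)S·πr² = σ·4πr²·T⁴ ⇒ S = 4σT⁴/(1−a).
S = 4·5.67×10⁻⁸·(258)⁴/0.933 = 1077 W/m².
Flux falls as S = L/(4πd²), so d = √(L/(4πS)) = √(1.75×10²⁴/(4π·1077)).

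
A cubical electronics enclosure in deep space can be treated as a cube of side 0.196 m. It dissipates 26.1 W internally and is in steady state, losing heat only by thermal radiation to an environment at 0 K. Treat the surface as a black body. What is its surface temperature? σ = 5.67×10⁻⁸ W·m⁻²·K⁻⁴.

Steady state: internal power = radiated power, P = εσA T⁴.
Radiating area A = 6L² = 0.2305 m².
T⁴ = P/(εσA) = 26.1/(1.0·5.67×10⁻⁸·0.2305) = 1.997×10⁹ K⁴.
T = (1.997×10⁹)^(1/4).

T ≈ 211 K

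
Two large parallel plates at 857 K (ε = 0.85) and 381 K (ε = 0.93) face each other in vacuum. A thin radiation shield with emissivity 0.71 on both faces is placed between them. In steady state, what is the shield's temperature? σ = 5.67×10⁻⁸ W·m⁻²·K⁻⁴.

In steady state the net flux on the hot side equals that on the cold side.
σ(T₁⁴−T_s⁴)/D₁ = σ(T_s⁴−T₂⁴)/D₂, with D₁ = 1/ε₁+1/ε_s−1 = 1.585, D₂ = 1/ε_s+1/ε₂−1 = 1.484.
Solve for T_s⁴: T_s⁴ = (D₂·T₁⁴ + D₁·T₂⁴)/(D₁+D₂) = 2.717×10¹¹ K⁴.

T_s ≈ 722 K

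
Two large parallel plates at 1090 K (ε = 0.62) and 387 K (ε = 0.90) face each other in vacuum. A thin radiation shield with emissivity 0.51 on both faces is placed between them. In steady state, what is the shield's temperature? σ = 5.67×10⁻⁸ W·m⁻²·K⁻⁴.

T_s ≈ 895 K

In steady state the net flux on the hot side equals that on the cold side.
σ(T₁⁴−T_s⁴)/D₁ = σ(T_s⁴−T₂⁴)/D₂, with D₁ = 1/ε₁+1/ε_s−1 = 2.574, D₂ = 1/ε_s+1/ε₂−1 = 2.072.
Solve for T_s⁴: T_s⁴ = (D₂·T₁⁴ + D₁·T₂⁴)/(D₁+D₂) = 6.420×10¹¹ K⁴.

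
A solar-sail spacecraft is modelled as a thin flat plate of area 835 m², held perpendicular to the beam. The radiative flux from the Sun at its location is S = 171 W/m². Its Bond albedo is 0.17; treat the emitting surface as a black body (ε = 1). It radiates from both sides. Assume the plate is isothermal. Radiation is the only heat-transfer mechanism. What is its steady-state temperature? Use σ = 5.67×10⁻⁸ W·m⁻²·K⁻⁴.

At equilibrium, absorbed power = emitted power.
Absorbing cross-section = A = 835.0 m²; emitting surface = 2A = 1670 m² (ratio 2).
(1−a)S·A_cross = εσ·A_surf·T⁴  ⇒  T⁴ = (1−a)S/(2σ).
T⁴ = 0.830·171/(2·5.67×10⁻⁸) = 1.252×10⁹ K⁴.
T = (1.252×10⁹)^(1/4).

T ≈ 188 K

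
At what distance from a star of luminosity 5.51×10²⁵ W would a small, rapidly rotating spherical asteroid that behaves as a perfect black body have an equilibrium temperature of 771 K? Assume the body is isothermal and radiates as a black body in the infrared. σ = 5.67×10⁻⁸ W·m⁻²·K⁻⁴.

d ≈ 7.40×10⁹ m

For an isothermal black-emitting sphere, (1−a)S·πr² = σ·4πr²·T⁴ ⇒ S = 4σT⁴/(1−a).
S = 4·5.67×10⁻⁸·(771)⁴/1.00 = 80140 W/m².
Flux falls as S = L/(4πd²), so d = √(L/(4πS)) = √(5.51×10²⁵/(4π·80140)).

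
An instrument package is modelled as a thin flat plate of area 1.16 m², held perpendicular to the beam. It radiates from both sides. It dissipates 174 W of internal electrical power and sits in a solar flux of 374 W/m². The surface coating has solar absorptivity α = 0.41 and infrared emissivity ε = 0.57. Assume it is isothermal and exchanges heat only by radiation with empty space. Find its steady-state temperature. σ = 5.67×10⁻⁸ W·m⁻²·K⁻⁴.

T ≈ 262 K

At steady state, absorbed solar power + internal power = radiated power.
Absorbed: α·S·A_cross = 0.41·374·1.160 = 177.9 W (cross-section A).
Total input = 177.9 + 174 = 351.9 W.
Radiated: εσ·A_surf·T⁴ with A_surf = 2A = 2.320 m².
T⁴ = 351.9/(0.57·5.67×10⁻⁸·2.320) = 4.693×10⁹ K⁴.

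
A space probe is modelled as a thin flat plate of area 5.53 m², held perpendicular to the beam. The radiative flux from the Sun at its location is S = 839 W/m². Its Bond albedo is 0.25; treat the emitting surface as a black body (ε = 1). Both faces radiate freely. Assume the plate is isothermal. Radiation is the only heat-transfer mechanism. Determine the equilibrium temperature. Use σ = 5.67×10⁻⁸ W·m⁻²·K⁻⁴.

At equilibrium, absorbed power = emitted power.
Absorbing cross-section = A = 5.530 m²; emitting surface = 2A = 11.06 m² (ratio 2).
(1−a)S·A_cross = εσ·A_surf·T⁴  ⇒  T⁴ = (1−a)S/(2σ).
T⁴ = 0.750·839/(2·5.67×10⁻⁸) = 5.549×10⁹ K⁴.
T = (5.549×10⁹)^(1/4).

T ≈ 273 K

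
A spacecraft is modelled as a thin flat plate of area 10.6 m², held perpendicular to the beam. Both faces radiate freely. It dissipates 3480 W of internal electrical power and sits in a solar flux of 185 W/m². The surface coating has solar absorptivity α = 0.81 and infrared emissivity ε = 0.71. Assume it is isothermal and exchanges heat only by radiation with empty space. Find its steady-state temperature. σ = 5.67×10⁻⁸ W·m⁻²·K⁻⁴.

T ≈ 278 K

At steady state, absorbed solar power + internal power = radiated power.
Absorbed: α·S·A_cross = 0.81·185·10.60 = 1588 W (cross-section A).
Total input = 1588 + 3480 = 5068 W.
Radiated: εσ·A_surf·T⁴ with A_surf = 2A = 21.20 m².
T⁴ = 5068/(0.71·5.67×10⁻⁸·21.20) = 5.939×10⁹ K⁴.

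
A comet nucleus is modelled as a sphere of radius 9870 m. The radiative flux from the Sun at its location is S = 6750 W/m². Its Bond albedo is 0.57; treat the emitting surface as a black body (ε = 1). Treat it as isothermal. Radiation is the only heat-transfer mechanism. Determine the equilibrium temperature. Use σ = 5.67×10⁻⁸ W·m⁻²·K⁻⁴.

T ≈ 336 K

At equilibrium, absorbed power = emitted power.
Absorbing cross-section = πr² = 3.060×10⁸ m²; emitting surface = 4πr² = 1.224×10⁹ m² (ratio 4).
(1−a)S·A_cross = εσ·A_surf·T⁴  ⇒  T⁴ = (1−a)S/(4σ).
T⁴ = 0.430·6750/(4·5.67×10⁻⁸) = 1.280×10¹⁰ K⁴.
T = (1.280×10¹⁰)^(1/4).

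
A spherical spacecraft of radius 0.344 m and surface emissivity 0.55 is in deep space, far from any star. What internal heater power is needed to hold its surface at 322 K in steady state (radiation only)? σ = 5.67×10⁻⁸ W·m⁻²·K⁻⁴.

P ≈ 499 W

P = εσ·4πr²·T⁴.
4πr² = 1.487 m²; T⁴ = 1.075×10¹⁰ K⁴.
P = 0.55·5.67×10⁻⁸·1.487·1.075×10¹⁰.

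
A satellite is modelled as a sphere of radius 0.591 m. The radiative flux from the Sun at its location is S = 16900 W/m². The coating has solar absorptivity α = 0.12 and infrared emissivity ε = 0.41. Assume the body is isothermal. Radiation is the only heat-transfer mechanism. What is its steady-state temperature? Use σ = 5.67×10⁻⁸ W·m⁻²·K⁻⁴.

At equilibrium, absorbed power = emitted power.
Absorbing cross-section = πr² = 1.097 m²; emitting surface = 4πr² = 4.389 m² (ratio 4).
αS·A_cross = εσ·A_surf·T⁴  ⇒  T⁴ = αS/(ε·4σ).
T⁴ = 0.120·16900/(0.41·4·5.67×10⁻⁸) = 2.181×10¹⁰ K⁴.
T = (2.181×10¹⁰)^(1/4).

T ≈ 384 K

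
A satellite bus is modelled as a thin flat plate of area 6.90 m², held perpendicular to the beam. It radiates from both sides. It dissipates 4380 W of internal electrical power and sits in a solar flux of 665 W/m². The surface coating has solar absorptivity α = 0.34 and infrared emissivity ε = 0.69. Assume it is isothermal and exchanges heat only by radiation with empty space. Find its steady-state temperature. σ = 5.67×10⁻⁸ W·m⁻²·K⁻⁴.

At steady state, absorbed solar power + internal power = radiated power.
Absorbed: α·S·A_cross = 0.34·665·6.900 = 1560 W (cross-section A).
Total input = 1560 + 4380 = 5940 W.
Radiated: εσ·A_surf·T⁴ with A_surf = 2A = 13.80 m².
T⁴ = 5940/(0.69·5.67×10⁻⁸·13.80) = 1.100×10¹⁰ K⁴.

T ≈ 324 K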